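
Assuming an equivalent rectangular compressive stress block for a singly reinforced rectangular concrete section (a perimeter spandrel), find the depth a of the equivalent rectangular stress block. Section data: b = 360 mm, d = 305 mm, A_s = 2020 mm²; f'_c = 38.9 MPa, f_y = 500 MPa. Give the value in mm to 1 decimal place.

a ≈ 84.8 mm

T = A_s f_y = 2020 × 500 = 1010000 N = 1010 kN.
Setting C = 0.85 f'_c a b equal to T: a = 1010000/(0.85 × 38.9 × 360) = 84.8 mm.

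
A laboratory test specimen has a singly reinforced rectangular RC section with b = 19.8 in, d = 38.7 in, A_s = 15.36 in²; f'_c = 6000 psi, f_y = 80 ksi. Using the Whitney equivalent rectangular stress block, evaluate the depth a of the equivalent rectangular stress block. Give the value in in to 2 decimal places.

a ≈ 12.17 in

T = A_s f_y = 15.36 × 80 = 1228.8 kips.
a = T/(0.85 f'_c b) = 1228.8/(0.85 × 6 × 19.8) = 12.17 in.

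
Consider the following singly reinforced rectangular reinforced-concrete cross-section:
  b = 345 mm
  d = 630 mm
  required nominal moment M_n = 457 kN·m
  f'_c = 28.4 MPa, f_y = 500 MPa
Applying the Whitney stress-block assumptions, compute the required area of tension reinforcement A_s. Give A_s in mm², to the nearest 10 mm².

A_s ≈ 1570 mm²

With M_n = 0.85 f'_c a b (d − a/2), solve the quadratic for a:
a = d − √(d² − 2M_n/(0.85 f'_c b)) = 630 − √(630² − 2 × 457×10⁶/(0.85 × 28.4 × 345)) = 94.13 mm.
A_s = 0.85 f'_c a b / f_y = 0.85 × 28.4 × 94.13 × 345 / 500 = 1567.9 mm².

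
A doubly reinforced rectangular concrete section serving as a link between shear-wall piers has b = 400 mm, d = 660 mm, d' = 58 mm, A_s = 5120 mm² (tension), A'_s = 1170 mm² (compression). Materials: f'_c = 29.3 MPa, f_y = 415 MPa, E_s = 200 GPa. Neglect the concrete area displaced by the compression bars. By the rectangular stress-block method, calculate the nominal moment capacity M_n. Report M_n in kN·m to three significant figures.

M_n ≈ 1240 kN·m

Assume both tension and compression steel yield.
Net tension couple steel: A_s − A'_s = 3950 mm².
a = (A_s − A'_s) f_y / (0.85 f'_c b) = 1639250/(0.85 × 29.3 × 400) = 164.55 mm.
c = a/β₁ = 164.55/0.841 = 195.66 mm; ε'_s = 0.003(c − d')/c = 0.0021 ≥ f_y/E_s = 0.0021, so compression steel does yield.
M_n = (A_s − A'_s) f_y (d − a/2) + A'_s f_y (d − d') = [1639250 × (660 − 82.275) + 485550 × (660 − 58)] × 10⁻⁶ = 947.04 + 292.30 = 1239.34 kN·m.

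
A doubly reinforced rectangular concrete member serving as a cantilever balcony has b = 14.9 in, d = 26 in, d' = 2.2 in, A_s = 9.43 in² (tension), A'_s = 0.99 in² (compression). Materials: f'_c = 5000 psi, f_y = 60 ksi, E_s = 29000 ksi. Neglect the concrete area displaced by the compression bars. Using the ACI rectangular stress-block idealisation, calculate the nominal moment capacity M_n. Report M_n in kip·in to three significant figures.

M_n ≈ 12600 kip·in

Assume both steels yield.
a = (A_s − A'_s) f_y/(0.85 f'_c b) = (9.43 − 0.99) × 60/(0.85 × 5 × 14.9) = 7.997 in.
c = a/β₁ = 7.997/0.8 = 9.996 in; ε'_s = 0.003(c − d')/c = 0.0023 ≥ ε_y = 0.0021, so the compression steel yields.
M_n = (A_s − A'_s) f_y (d − a/2) + A'_s f_y (d − d') = 506.4 × (26 − 3.9985) + 59.4 × (26 − 2.2) = 11141.6 + 1413.7 = 12555.3 kip·in.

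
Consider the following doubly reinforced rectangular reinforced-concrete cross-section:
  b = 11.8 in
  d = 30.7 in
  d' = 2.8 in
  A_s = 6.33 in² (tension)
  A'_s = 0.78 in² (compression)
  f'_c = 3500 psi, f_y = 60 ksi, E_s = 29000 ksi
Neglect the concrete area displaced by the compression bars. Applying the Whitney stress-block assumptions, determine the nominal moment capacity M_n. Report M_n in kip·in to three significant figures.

Assume both steels yield.
a = (A_s − A'_s) f_y/(0.85 f'_c b) = (6.33 − 0.78) × 60/(0.85 × 3.5 × 11.8) = 9.486 in.
c = a/β₁ = 9.486/0.85 = 11.160 in; ε'_s = 0.003(c − d')/c = 0.0022 ≥ ε_y = 0.0021, so the compression steel yields.
M_n = (A_s − A'_s) f_y (d − a/2) + A'_s f_y (d − d') = 333 × (30.7 − 4.743) + 46.8 × (30.7 − 2.8) = 8643.7 + 1305.7 = 9949.4 kip·in.

M_n ≈ 9950 kip·in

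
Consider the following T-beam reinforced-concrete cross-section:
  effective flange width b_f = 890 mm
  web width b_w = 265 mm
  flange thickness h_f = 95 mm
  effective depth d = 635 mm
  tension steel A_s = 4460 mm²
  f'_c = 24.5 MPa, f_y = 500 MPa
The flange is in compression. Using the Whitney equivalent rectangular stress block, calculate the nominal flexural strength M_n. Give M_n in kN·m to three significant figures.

Tension: T = A_s f_y = 4460 × 500 = 2230000 N.
Try a within the flange: a = T/(0.85 f'_c b_f) = 2230000/(0.85 × 24.5 × 890) = 120.32 mm.
a = 120.32 > h_f = 95 mm: the block extends into the web. Split into flange-overhang and web parts.
C_f = 0.85 f'_c (b_f − b_w) h_f = 0.85 × 24.5 × (890 − 265) × 95 = 1236484 N.
Remaining web compression depth: a_w = (T − C_f)/(0.85 f'_c b_w) = (2230000 − 1236484)/(0.85 × 24.5 × 265) = 180.03 mm.
M_n = C_f(d − h_f/2) + (T − C_f)(d − a_w/2) = 1236484 × (635 − 47.5) + 993516 × (635 − 90.015) = 726.43 + 541.45 = 1267.88 × 10⁶ N·mm.
M_n = 1267.88 kN·m.

M_n ≈ 1270 kN·m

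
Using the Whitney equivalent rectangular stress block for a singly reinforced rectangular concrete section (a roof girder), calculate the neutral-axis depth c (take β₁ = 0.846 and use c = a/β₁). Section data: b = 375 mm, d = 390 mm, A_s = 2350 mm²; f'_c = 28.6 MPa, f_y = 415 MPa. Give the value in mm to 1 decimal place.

c ≈ 126.5 mm

T = A_s f_y = 2350 × 415 = 975250 N = 975.25 kN.
Setting C = 0.85 f'_c a b equal to T: a = 975250/(0.85 × 28.6 × 375) = 106.979 mm.
With β₁ = 0.846, c = a/β₁ = 106.979/0.846 = 126.5 mm.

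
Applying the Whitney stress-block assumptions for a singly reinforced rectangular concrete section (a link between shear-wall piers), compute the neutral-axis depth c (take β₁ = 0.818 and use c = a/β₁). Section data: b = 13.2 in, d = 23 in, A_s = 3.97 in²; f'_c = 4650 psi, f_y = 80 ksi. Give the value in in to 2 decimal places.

c ≈ 7.44 in

T = A_s f_y = 3.97 × 80 = 317.6 kips.
a = T/(0.85 f'_c b) = 317.6/(0.85 × 4.65 × 13.2) = 6.0874 in.
With β₁ = 0.818, c = a/β₁ = 6.0874/0.818 = 7.44 in.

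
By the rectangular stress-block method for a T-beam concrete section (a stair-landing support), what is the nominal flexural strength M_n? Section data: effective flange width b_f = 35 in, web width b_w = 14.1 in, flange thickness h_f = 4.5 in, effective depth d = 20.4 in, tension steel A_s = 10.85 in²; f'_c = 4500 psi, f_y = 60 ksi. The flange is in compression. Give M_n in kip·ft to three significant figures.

M_n ≈ 974 kip·ft

Tension: T = A_s f_y = 10.85 × 60 = 651 kips.
Try a within the flange: a = T/(0.85 f'_c b_f) = 651/(0.85 × 4.5 × 35) = 4.863 in.
a = 4.863 > h_f = 4.5 in: the block extends into the web. Split into flange-overhang and web parts.
C_f = 0.85 f'_c (b_f − b_w) h_f = 0.85 × 4.5 × (35 − 14.1) × 4.5 = 359.7 kips.
Remaining web compression depth: a_w = (T − C_f)/(0.85 f'_c b_w) = (651 − 359.7)/(0.85 × 4.5 × 14.1) = 5.401 in.
M_n = C_f(d − h_f/2) + (T − C_f)(d − a_w/2) = 359.7 × (20.4 − 2.25) + 291.3 × (20.4 − 2.7005) = 6528.6 + 5155.9 = 11684.5 kip·in.
M_n = 11684.5/12 = 973.71 kip·ft.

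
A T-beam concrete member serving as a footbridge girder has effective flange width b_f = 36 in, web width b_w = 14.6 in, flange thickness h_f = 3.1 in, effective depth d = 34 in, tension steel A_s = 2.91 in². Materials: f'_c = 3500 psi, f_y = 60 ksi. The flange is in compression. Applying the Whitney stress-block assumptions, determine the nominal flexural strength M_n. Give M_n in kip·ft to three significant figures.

M_n ≈ 483 kip·ft

Tension: T = A_s f_y = 2.91 × 60 = 174.6 kips.
Try a within the flange: a = T/(0.85 f'_c b_f) = 174.6/(0.85 × 3.5 × 36) = 1.630 in.
Since a = 1.630 ≤ h_f = 3.1 in, the stress block lies entirely in the flange; analyse as a rectangular beam of width b_f.
M_n = T(d − a/2) = 174.6 × (34 − 0.815) = 5794.1 kip·in.
M_n = 5794.1/12 = 482.84 kip·ft.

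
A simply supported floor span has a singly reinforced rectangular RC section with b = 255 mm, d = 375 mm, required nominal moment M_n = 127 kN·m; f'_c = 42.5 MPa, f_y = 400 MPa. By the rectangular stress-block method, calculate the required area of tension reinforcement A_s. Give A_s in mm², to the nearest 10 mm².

A_s ≈ 890 mm²

With M_n = 0.85 f'_c a b (d − a/2), solve the quadratic for a:
a = d − √(d² − 2M_n/(0.85 f'_c b)) = 375 − √(375² − 2 × 127×10⁶/(0.85 × 42.5 × 255)) = 38.77 mm.
A_s = 0.85 f'_c a b / f_y = 0.85 × 42.5 × 38.77 × 255 / 400 = 892.9 mm².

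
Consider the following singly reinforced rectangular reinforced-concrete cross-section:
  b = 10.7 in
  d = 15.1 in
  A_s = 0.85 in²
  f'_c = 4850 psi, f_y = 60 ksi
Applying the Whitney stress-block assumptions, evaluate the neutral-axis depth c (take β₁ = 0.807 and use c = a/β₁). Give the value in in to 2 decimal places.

c ≈ 1.43 in

T = A_s f_y = 0.85 × 60 = 51 kips.
a = T/(0.85 f'_c b) = 51/(0.85 × 4.85 × 10.7) = 1.1562 in.
With β₁ = 0.807, c = a/β₁ = 1.1562/0.807 = 1.43 in.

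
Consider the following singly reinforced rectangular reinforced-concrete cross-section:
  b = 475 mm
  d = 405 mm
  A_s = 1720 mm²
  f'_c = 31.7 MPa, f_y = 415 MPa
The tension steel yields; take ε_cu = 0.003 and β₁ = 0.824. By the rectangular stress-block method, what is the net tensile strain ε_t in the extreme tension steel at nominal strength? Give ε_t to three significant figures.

ε_t ≈ 0.0150

a = A_s f_y/(0.85 f'_c b) = 55.77 mm.
β₁ = 0.824, so c = a/β₁ = 55.77/0.824 = 67.68 mm.
From the linear strain diagram with ε_cu = 0.003: ε_t = 0.003 (d − c)/c = 0.003 × (405 − 67.68)/67.68 = 0.0150.
Since ε_t ≥ 0.005, the section is tension-controlled.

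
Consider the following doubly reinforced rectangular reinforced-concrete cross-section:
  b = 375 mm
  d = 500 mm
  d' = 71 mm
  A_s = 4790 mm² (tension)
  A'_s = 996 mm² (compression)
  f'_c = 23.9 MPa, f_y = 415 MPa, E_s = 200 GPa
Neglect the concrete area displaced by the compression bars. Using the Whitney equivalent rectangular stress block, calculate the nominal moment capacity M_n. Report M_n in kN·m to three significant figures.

M_n ≈ 802 kN·m

Assume both tension and compression steel yield.
Net tension couple steel: A_s − A'_s = 3794 mm².
a = (A_s − A'_s) f_y / (0.85 f'_c b) = 1574510/(0.85 × 23.9 × 375) = 206.68 mm.
c = a/β₁ = 206.68/0.85 = 243.15 mm; ε'_s = 0.003(c − d')/c = 0.0021 ≥ f_y/E_s = 0.0021, so compression steel does yield.
M_n = (A_s − A'_s) f_y (d − a/2) + A'_s f_y (d − d') = [1574510 × (500 − 103.34) + 413340 × (500 − 71)] × 10⁻⁶ = 624.55 + 177.32 = 801.87 kN·m.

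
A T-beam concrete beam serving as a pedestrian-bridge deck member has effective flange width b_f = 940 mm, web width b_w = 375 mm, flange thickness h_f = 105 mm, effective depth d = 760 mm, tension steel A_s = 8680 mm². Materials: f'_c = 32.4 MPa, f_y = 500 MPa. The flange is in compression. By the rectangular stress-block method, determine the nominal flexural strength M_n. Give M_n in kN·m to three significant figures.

M_n ≈ 2860 kN·m

Tension: T = A_s f_y = 8680 × 500 = 4340000 N.
Try a within the flange: a = T/(0.85 f'_c b_f) = 4340000/(0.85 × 32.4 × 940) = 167.65 mm.
a = 167.65 > h_f = 105 mm: the block extends into the web. Split into flange-overhang and web parts.
C_f = 0.85 f'_c (b_f − b_w) h_f = 0.85 × 32.4 × (940 − 375) × 105 = 1633811 N.
Remaining web compression depth: a_w = (T − C_f)/(0.85 f'_c b_w) = (4340000 − 1633811)/(0.85 × 32.4 × 375) = 262.04 mm.
M_n = C_f(d − h_f/2) + (T − C_f)(d − a_w/2) = 1633811 × (760 − 52.5) + 2706189 × (760 − 131.02) = 1155.92 + 1702.14 = 2858.06 × 10⁶ N·mm.
M_n = 2858.06 kN·m.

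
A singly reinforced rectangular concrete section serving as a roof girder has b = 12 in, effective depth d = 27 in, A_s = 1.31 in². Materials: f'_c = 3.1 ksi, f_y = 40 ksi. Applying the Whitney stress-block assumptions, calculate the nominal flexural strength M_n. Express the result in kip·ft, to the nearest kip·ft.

T = A_s f_y = 1.31 × 40 = 52.4 kips.
a = T/(0.85 f'_c b) = 52.4/(0.85 × 3.1 × 12) = 1.657 in.
M_n = T(d − a/2) = 52.4 × (27 − 0.8285) = 1371.4 kip·in = 1371.4/12 = 114.28 kip·ft.

M_n ≈ 114 kip·ft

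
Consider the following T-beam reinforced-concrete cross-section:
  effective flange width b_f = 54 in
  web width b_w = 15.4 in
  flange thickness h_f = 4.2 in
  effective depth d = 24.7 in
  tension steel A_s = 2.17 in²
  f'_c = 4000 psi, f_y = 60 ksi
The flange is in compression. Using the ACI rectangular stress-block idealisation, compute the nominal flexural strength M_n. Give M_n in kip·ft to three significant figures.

Tension: T = A_s f_y = 2.17 × 60 = 130.2 kips.
Try a within the flange: a = T/(0.85 f'_c b_f) = 130.2/(0.85 × 4 × 54) = 0.709 in.
Since a = 0.709 ≤ h_f = 4.2 in, the stress block lies entirely in the flange; analyse as a rectangular beam of width b_f.
M_n = T(d − a/2) = 130.2 × (24.7 − 0.3545) = 3169.8 kip·in.
M_n = 3169.8/12 = 264.15 kip·ft.

M_n ≈ 264 kip·ft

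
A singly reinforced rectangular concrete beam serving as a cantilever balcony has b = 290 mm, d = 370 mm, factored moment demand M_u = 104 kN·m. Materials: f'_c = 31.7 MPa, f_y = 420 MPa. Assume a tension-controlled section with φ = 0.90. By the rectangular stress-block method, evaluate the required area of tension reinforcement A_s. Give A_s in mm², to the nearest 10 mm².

A_s ≈ 790 mm²

M_n = M_u/φ = 104/0.90 = 115.556 kN·m.
With M_n = 0.85 f'_c a b (d − a/2), solve the quadratic for a:
a = d − √(d² − 2M_n/(0.85 f'_c b)) = 370 − √(370² − 2 × 115.556×10⁶/(0.85 × 31.7 × 290)) = 42.40 mm.
A_s = 0.85 f'_c a b / f_y = 0.85 × 31.7 × 42.40 × 290 / 420 = 788.8 mm².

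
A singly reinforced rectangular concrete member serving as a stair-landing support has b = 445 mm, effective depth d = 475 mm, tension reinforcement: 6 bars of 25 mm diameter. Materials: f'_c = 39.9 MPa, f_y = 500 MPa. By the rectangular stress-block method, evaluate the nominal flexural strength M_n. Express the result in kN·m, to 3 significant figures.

A_s = 6 × 491 = 2946 mm².
T = A_s f_y = 2946 × 500 = 1473000 N = 1473 kN.
From C = T: a = T/(0.85 f'_c b) = 1473000/(0.85 × 39.9 × 445) = 97.60 mm.
M_n = T(d − a/2) = 1473 kN × (475 − 48.8) mm = 627.79 kN·m.

M_n ≈ 628 kN·m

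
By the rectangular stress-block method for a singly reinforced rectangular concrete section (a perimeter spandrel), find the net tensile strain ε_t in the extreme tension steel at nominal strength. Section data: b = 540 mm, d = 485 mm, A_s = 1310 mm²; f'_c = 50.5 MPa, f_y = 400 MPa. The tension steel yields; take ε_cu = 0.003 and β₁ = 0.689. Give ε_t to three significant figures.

ε_t ≈ 0.0413

a = A_s f_y/(0.85 f'_c b) = 22.61 mm.
β₁ = 0.689, so c = a/β₁ = 22.61/0.689 = 32.82 mm.
From the linear strain diagram with ε_cu = 0.003: ε_t = 0.003 (d − c)/c = 0.003 × (485 − 32.82)/32.82 = 0.0413.
Since ε_t ≥ 0.005, the section is tension-controlled.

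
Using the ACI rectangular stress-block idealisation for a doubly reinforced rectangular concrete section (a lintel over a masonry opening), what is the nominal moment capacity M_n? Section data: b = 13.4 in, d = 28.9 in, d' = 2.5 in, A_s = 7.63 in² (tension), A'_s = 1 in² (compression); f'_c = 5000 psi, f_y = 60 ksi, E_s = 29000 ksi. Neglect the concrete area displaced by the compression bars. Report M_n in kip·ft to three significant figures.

Assume both steels yield.
a = (A_s − A'_s) f_y/(0.85 f'_c b) = (7.63 − 1) × 60/(0.85 × 5 × 13.4) = 6.985 in.
c = a/β₁ = 6.985/0.8 = 8.731 in; ε'_s = 0.003(c − d')/c = 0.0021 ≥ ε_y = 0.0021, so the compression steel yields.
M_n = (A_s − A'_s) f_y (d − a/2) + A'_s f_y (d − d') = 397.8 × (28.9 − 3.4925) + 60 × (28.9 − 2.5) = 10107.1 + 1584.0 = 11691.1 kip·in = 11691.1/12 = 974.26 kip·ft.

M_n ≈ 974 kip·ft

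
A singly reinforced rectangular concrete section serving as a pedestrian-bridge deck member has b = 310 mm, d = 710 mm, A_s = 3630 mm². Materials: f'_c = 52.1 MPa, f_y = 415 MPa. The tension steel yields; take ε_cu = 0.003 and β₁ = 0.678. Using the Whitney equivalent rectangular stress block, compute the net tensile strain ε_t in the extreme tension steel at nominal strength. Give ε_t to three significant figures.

a = A_s f_y/(0.85 f'_c b) = 109.73 mm.
β₁ = 0.678, so c = a/β₁ = 109.73/0.678 = 161.84 mm.
From the linear strain diagram with ε_cu = 0.003: ε_t = 0.003 (d − c)/c = 0.003 × (710 − 161.84)/161.84 = 0.0102.
Since ε_t ≥ 0.005, the section is tension-controlled.

ε_t ≈ 0.0102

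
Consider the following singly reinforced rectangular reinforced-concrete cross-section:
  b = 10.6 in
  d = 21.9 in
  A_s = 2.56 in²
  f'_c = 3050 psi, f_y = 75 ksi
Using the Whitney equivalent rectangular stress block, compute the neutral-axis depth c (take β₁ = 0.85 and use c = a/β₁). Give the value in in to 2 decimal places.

c ≈ 8.22 in

T = A_s f_y = 2.56 × 75 = 192 kips.
a = T/(0.85 f'_c b) = 192/(0.85 × 3.05 × 10.6) = 6.9868 in.
With β₁ = 0.85, c = a/β₁ = 6.9868/0.85 = 8.22 in.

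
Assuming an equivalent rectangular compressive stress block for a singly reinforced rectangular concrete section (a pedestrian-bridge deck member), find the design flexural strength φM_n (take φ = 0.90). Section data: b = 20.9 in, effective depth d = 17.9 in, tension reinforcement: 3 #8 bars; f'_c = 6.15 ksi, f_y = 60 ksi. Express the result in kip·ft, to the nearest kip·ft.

A_s = 3 × 0.79 = 2.37 in².
T = A_s f_y = 2.37 × 60 = 142.2 kips.
a = T/(0.85 f'_c b) = 142.2/(0.85 × 6.15 × 20.9) = 1.302 in.
M_n = T(d − a/2) = 142.2 × (17.9 − 0.651) = 2452.8 kip·in = 2452.8/12 = 204.40 kip·ft.
φM_n = 0.90 × 204.40 = 183.96 kip·ft.

φM_n ≈ 184 kip·ft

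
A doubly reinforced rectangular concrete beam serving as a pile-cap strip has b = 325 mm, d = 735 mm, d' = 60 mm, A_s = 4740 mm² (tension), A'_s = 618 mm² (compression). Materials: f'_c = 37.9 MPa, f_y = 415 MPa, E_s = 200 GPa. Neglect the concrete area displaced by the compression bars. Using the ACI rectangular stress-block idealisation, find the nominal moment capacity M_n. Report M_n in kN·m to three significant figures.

Assume both tension and compression steel yield.
Net tension couple steel: A_s − A'_s = 4122 mm².
a = (A_s − A'_s) f_y / (0.85 f'_c b) = 1710630/(0.85 × 37.9 × 325) = 163.39 mm.
c = a/β₁ = 163.39/0.779 = 209.74 mm; ε'_s = 0.003(c − d')/c = 0.0021 ≥ f_y/E_s = 0.0021, so compression steel does yield.
M_n = (A_s − A'_s) f_y (d − a/2) + A'_s f_y (d − d') = [1710630 × (735 − 81.695) + 256470 × (735 − 60)] × 10⁻⁶ = 1117.56 + 173.12 = 1290.68 kN·m.

M_n ≈ 1290 kN·m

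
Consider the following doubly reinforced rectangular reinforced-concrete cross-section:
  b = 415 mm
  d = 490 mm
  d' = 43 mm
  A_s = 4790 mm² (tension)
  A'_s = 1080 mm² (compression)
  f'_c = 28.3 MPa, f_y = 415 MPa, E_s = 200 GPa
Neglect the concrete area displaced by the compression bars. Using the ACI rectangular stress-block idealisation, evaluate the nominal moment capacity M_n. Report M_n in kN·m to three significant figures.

M_n ≈ 836 kN·m

Assume both tension and compression steel yield.
Net tension couple steel: A_s − A'_s = 3710 mm².
a = (A_s − A'_s) f_y / (0.85 f'_c b) = 1539650/(0.85 × 28.3 × 415) = 154.23 mm.
c = a/β₁ = 154.23/0.848 = 181.88 mm; ε'_s = 0.003(c − d')/c = 0.0023 ≥ f_y/E_s = 0.0021, so compression steel does yield.
M_n = (A_s − A'_s) f_y (d − a/2) + A'_s f_y (d − d') = [1539650 × (490 − 77.115) + 448200 × (490 − 43)] × 10⁻⁶ = 635.70 + 200.35 = 836.05 kN·m.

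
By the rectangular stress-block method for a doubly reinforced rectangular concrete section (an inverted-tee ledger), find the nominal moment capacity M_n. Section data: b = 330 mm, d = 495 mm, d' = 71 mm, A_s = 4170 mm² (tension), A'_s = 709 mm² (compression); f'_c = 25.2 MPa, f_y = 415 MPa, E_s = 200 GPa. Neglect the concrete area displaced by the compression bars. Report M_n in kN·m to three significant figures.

M_n ≈ 690 kN·m

Assume both tension and compression steel yield.
Net tension couple steel: A_s − A'_s = 3461 mm².
a = (A_s − A'_s) f_y / (0.85 f'_c b) = 1436315/(0.85 × 25.2 × 330) = 203.20 mm.
c = a/β₁ = 203.20/0.85 = 239.06 mm; ε'_s = 0.003(c − d')/c = 0.0021 ≥ f_y/E_s = 0.0021, so compression steel does yield.
M_n = (A_s − A'_s) f_y (d − a/2) + A'_s f_y (d − d') = [1436315 × (495 − 101.6) + 294235 × (495 − 71)] × 10⁻⁶ = 565.05 + 124.76 = 689.81 kN·m.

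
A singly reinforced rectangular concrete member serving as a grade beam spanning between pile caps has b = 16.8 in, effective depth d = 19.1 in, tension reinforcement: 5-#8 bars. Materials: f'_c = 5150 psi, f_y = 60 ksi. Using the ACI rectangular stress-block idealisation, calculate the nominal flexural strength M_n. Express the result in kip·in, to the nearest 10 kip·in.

M_n ≈ 4140 kip·in

A_s = 5 × 0.79 = 3.95 in².
T = A_s f_y = 3.95 × 60 = 237 kips.
a = T/(0.85 f'_c b) = 237/(0.85 × 5.15 × 16.8) = 3.223 in.
M_n = T(d − a/2) = 237 × (19.1 − 1.6115) = 4144.8 kip·in.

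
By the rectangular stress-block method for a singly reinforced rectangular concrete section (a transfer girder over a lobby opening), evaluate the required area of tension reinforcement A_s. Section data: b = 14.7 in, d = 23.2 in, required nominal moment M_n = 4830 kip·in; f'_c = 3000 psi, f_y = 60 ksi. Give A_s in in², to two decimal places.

From M_n = 0.85 f'_c a b (d − a/2):
a = d − √(d² − 2M_n/(0.85 f'_c b)) = 23.2 − √(23.2² − 2 × 4830/(0.85 × 3 × 14.7)) = 6.451 in.
A_s = 0.85 f'_c a b / f_y = 0.85 × 3 × 6.451 × 14.7 / 60 = 4.030 in².

A_s ≈ 4.03 in²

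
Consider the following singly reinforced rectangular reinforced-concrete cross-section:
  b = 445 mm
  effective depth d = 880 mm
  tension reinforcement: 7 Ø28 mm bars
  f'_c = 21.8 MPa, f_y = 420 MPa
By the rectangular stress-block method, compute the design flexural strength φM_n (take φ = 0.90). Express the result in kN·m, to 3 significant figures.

A_s = 7 × 616 = 4312 mm².
T = A_s f_y = 4312 × 420 = 1811040 N = 1811.04 kN.
From C = T: a = T/(0.85 f'_c b) = 1811040/(0.85 × 21.8 × 445) = 219.63 mm.
M_n = T(d − a/2) = 1811.04 kN × (880 − 109.815) mm = 1394.84 kN·m.
φM_n = 0.90 × 1394.84 = 1255.36 kN·m.

φM_n ≈ 1260 kN·m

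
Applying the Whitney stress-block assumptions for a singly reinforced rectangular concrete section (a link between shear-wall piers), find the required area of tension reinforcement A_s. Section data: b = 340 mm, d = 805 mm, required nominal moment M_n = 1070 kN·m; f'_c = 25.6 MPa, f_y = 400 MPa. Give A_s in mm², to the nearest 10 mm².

With M_n = 0.85 f'_c a b (d − a/2), solve the quadratic for a:
a = d − √(d² − 2M_n/(0.85 f'_c b)) = 805 − √(805² − 2 × 1070×10⁶/(0.85 × 25.6 × 340)) = 206.02 mm.
A_s = 0.85 f'_c a b / f_y = 0.85 × 25.6 × 206.02 × 340 / 400 = 3810.5 mm².

A_s ≈ 3810 mm²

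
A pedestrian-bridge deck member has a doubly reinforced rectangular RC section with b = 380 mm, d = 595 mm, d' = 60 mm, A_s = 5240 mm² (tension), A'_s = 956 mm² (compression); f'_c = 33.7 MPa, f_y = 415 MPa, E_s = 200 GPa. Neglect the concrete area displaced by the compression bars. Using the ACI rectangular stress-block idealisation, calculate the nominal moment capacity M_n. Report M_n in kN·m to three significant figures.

Assume both tension and compression steel yield.
Net tension couple steel: A_s − A'_s = 4284 mm².
a = (A_s − A'_s) f_y / (0.85 f'_c b) = 1777860/(0.85 × 33.7 × 380) = 163.33 mm.
c = a/β₁ = 163.33/0.809 = 201.89 mm; ε'_s = 0.003(c − d')/c = 0.0021 ≥ f_y/E_s = 0.0021, so compression steel does yield.
M_n = (A_s − A'_s) f_y (d − a/2) + A'_s f_y (d − d') = [1777860 × (595 − 81.665) + 396740 × (595 − 60)] × 10⁻⁶ = 912.64 + 212.26 = 1124.90 kN·m.

M_n ≈ 1120 kN·m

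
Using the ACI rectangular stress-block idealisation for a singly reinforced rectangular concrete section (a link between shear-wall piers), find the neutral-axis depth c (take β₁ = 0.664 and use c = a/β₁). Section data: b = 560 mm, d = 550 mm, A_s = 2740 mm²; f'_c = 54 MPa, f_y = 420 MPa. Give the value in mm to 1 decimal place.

c ≈ 67.4 mm

T = A_s f_y = 2740 × 420 = 1150800 N = 1150.8 kN.
Setting C = 0.85 f'_c a b equal to T: a = 1150800/(0.85 × 54 × 560) = 44.771 mm.
With β₁ = 0.664, c = a/β₁ = 44.771/0.664 = 67.4 mm.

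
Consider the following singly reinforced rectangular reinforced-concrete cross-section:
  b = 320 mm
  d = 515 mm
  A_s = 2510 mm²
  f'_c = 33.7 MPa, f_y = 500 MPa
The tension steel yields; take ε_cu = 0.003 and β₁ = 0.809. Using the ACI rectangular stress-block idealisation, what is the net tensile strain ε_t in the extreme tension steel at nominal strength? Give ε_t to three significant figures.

a = A_s f_y/(0.85 f'_c b) = 136.91 mm.
β₁ = 0.809, so c = a/β₁ = 136.91/0.809 = 169.23 mm.
From the linear strain diagram with ε_cu = 0.003: ε_t = 0.003 (d − c)/c = 0.003 × (515 − 169.23)/169.23 = 0.00613.
Since ε_t ≥ 0.005, the section is tension-controlled.

ε_t ≈ 0.00613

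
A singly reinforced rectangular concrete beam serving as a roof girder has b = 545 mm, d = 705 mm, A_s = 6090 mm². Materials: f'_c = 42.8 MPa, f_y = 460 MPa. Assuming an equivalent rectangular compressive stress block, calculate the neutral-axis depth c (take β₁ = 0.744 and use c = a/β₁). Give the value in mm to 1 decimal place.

T = A_s f_y = 6090 × 460 = 2801400 N = 2801.4 kN.
Setting C = 0.85 f'_c a b equal to T: a = 2801400/(0.85 × 42.8 × 545) = 141.291 mm.
With β₁ = 0.744, c = a/β₁ = 141.291/0.744 = 189.9 mm.

c ≈ 189.9 mm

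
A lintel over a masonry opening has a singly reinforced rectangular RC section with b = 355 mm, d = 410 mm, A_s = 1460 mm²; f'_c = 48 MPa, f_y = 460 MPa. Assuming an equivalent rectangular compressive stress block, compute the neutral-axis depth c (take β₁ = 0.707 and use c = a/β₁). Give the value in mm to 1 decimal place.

c ≈ 65.6 mm

T = A_s f_y = 1460 × 460 = 671600 N = 671.6 kN.
Setting C = 0.85 f'_c a b equal to T: a = 671600/(0.85 × 48 × 355) = 46.368 mm.
With β₁ = 0.707, c = a/β₁ = 46.368/0.707 = 65.6 mm.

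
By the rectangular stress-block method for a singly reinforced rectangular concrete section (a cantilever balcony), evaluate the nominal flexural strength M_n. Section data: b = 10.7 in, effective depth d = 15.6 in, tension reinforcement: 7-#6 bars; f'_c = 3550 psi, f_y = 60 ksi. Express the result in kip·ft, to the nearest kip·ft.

A_s = 7 × 0.44 = 3.08 in².
T = A_s f_y = 3.08 × 60 = 184.8 kips.
a = T/(0.85 f'_c b) = 184.8/(0.85 × 3.55 × 10.7) = 5.724 in.
M_n = T(d − a/2) = 184.8 × (15.6 − 2.862) = 2354.0 kip·in = 2354.0/12 = 196.17 kip·ft.

M_n ≈ 196 kip·ft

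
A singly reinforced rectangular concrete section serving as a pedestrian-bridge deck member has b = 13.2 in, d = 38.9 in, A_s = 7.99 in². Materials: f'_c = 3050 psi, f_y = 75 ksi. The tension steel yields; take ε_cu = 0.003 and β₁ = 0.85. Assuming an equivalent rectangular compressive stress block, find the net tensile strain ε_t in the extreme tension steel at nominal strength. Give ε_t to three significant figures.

a = A_s f_y/(0.85 f'_c b) = 17.511 in.
β₁ = 0.85, so c = a/β₁ = 17.511/0.85 = 20.601 in.
From the linear strain diagram with ε_cu = 0.003: ε_t = 0.003 (d − c)/c = 0.003 × (38.9 − 20.601)/20.601 = 0.00266.
ε_t < 0.004 — the section is over-reinforced for flexure under ACI limits.

ε_t ≈ 0.00266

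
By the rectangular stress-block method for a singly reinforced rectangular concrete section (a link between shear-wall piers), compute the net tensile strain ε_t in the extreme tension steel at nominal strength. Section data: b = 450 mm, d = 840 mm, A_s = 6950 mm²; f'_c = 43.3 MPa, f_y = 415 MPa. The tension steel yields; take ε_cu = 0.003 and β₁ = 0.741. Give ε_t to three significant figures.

a = A_s f_y/(0.85 f'_c b) = 174.15 mm.
β₁ = 0.741, so c = a/β₁ = 174.15/0.741 = 235.02 mm.
From the linear strain diagram with ε_cu = 0.003: ε_t = 0.003 (d − c)/c = 0.003 × (840 − 235.02)/235.02 = 0.00772.
Since ε_t ≥ 0.005, the section is tension-controlled.

ε_t ≈ 0.00772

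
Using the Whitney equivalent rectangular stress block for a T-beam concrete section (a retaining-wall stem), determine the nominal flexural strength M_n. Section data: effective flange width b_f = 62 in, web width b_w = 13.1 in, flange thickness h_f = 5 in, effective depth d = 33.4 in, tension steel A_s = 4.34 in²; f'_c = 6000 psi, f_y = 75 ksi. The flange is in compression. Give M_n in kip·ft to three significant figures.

M_n ≈ 892 kip·ft

Tension: T = A_s f_y = 4.34 × 75 = 325.5 kips.
Try a within the flange: a = T/(0.85 f'_c b_f) = 325.5/(0.85 × 6 × 62) = 1.029 in.
Since a = 1.029 ≤ h_f = 5 in, the stress block lies entirely in the flange; analyse as a rectangular beam of width b_f.
M_n = T(d − a/2) = 325.5 × (33.4 − 0.5145) = 10704.2 kip·in.
M_n = 10704.2/12 = 892.02 kip·ft.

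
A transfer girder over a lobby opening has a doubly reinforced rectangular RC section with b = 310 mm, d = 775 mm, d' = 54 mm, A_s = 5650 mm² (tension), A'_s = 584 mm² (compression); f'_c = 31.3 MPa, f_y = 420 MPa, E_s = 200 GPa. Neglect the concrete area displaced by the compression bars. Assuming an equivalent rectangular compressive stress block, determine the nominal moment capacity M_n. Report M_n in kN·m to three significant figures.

Assume both tension and compression steel yield.
Net tension couple steel: A_s − A'_s = 5066 mm².
a = (A_s − A'_s) f_y / (0.85 f'_c b) = 2127720/(0.85 × 31.3 × 310) = 257.98 mm.
c = a/β₁ = 257.98/0.826 = 312.32 mm; ε'_s = 0.003(c − d')/c = 0.0025 ≥ f_y/E_s = 0.0021, so compression steel does yield.
M_n = (A_s − A'_s) f_y (d − a/2) + A'_s f_y (d − d') = [2127720 × (775 − 128.99) + 245280 × (775 − 54)] × 10⁻⁶ = 1374.53 + 176.85 = 1551.38 kN·m.

M_n ≈ 1550 kN·m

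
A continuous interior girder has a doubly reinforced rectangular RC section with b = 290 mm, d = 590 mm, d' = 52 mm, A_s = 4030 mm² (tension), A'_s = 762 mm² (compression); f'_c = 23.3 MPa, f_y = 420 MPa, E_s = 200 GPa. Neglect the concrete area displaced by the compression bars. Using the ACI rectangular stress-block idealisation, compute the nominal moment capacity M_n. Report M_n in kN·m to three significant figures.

M_n ≈ 818 kN·m

Assume both tension and compression steel yield.
Net tension couple steel: A_s − A'_s = 3268 mm².
a = (A_s − A'_s) f_y / (0.85 f'_c b) = 1372560/(0.85 × 23.3 × 290) = 238.98 mm.
c = a/β₁ = 238.98/0.85 = 281.15 mm; ε'_s = 0.003(c − d')/c = 0.0024 ≥ f_y/E_s = 0.0021, so compression steel does yield.
M_n = (A_s − A'_s) f_y (d − a/2) + A'_s f_y (d − d') = [1372560 × (590 − 119.49) + 320040 × (590 − 52)] × 10⁻⁶ = 645.80 + 172.18 = 817.98 kN·m.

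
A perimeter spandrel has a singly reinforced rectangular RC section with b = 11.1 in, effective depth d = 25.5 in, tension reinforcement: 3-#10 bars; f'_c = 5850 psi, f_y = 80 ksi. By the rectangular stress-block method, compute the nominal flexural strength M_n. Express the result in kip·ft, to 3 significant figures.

A_s = 3 × 1.27 = 3.81 in².
T = A_s f_y = 3.81 × 80 = 304.8 kips.
a = T/(0.85 f'_c b) = 304.8/(0.85 × 5.85 × 11.1) = 5.522 in.
M_n = T(d − a/2) = 304.8 × (25.5 − 2.761) = 6930.8 kip·in = 6930.8/12 = 577.57 kip·ft.

M_n ≈ 578 kip·ft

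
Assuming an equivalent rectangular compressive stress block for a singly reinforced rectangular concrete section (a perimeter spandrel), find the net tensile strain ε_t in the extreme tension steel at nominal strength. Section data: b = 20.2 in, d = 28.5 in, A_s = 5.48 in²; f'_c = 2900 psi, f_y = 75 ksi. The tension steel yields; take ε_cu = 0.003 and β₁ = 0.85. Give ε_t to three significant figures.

a = A_s f_y/(0.85 f'_c b) = 8.254 in.
β₁ = 0.85, so c = a/β₁ = 8.254/0.85 = 9.711 in.
From the linear strain diagram with ε_cu = 0.003: ε_t = 0.003 (d − c)/c = 0.003 × (28.5 − 9.711)/9.711 = 0.00580.
Since ε_t ≥ 0.005, the section is tension-controlled.

ε_t ≈ 0.00580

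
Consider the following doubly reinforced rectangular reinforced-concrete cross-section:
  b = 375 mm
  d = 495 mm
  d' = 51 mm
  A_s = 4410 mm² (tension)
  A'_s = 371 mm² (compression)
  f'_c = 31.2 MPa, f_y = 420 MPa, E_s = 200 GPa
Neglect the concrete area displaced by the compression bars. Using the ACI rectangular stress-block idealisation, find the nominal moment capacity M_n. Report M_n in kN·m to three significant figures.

M_n ≈ 764 kN·m

Assume both tension and compression steel yield.
Net tension couple steel: A_s − A'_s = 4039 mm².
a = (A_s − A'_s) f_y / (0.85 f'_c b) = 1696380/(0.85 × 31.2 × 375) = 170.58 mm.
c = a/β₁ = 170.58/0.827 = 206.26 mm; ε'_s = 0.003(c − d')/c = 0.0023 ≥ f_y/E_s = 0.0021, so compression steel does yield.
M_n = (A_s − A'_s) f_y (d − a/2) + A'_s f_y (d − d') = [1696380 × (495 − 85.29) + 155820 × (495 − 51)] × 10⁻⁶ = 695.02 + 69.18 = 764.20 kN·m.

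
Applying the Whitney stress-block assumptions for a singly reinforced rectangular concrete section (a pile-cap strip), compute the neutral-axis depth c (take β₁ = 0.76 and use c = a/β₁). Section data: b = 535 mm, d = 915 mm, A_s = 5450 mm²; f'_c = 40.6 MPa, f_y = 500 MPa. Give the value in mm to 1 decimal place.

c ≈ 194.2 mm

T = A_s f_y = 5450 × 500 = 2725000 N = 2725 kN.
Setting C = 0.85 f'_c a b equal to T: a = 2725000/(0.85 × 40.6 × 535) = 147.594 mm.
With β₁ = 0.76, c = a/β₁ = 147.594/0.76 = 194.2 mm.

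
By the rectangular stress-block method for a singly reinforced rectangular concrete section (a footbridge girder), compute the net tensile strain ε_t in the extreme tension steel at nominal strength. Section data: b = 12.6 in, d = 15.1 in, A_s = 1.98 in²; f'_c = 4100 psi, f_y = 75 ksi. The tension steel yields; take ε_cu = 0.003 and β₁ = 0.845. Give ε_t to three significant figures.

a = A_s f_y/(0.85 f'_c b) = 3.382 in.
β₁ = 0.845, so c = a/β₁ = 3.382/0.845 = 4.002 in.
From the linear strain diagram with ε_cu = 0.003: ε_t = 0.003 (d − c)/c = 0.003 × (15.1 − 4.002)/4.002 = 0.00832.
Since ε_t ≥ 0.005, the section is tension-controlled.

ε_t ≈ 0.00832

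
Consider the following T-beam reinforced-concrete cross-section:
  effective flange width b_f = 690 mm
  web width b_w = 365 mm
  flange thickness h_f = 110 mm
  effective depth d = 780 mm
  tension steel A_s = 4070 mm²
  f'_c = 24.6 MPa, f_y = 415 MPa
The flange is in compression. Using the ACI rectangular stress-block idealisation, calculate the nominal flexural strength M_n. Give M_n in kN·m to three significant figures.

M_n ≈ 1220 kN·m

Tension: T = A_s f_y = 4070 × 415 = 1689050 N.
Try a within the flange: a = T/(0.85 f'_c b_f) = 1689050/(0.85 × 24.6 × 690) = 117.07 mm.
a = 117.07 > h_f = 110 mm: the block extends into the web. Split into flange-overhang and web parts.
C_f = 0.85 f'_c (b_f − b_w) h_f = 0.85 × 24.6 × (690 − 365) × 110 = 747533 N.
Remaining web compression depth: a_w = (T − C_f)/(0.85 f'_c b_w) = (1689050 − 747533)/(0.85 × 24.6 × 365) = 123.36 mm.
M_n = C_f(d − h_f/2) + (T − C_f)(d − a_w/2) = 747533 × (780 − 55) + 941517 × (780 − 61.68) = 541.96 + 676.31 = 1218.27 × 10⁶ N·mm.
M_n = 1218.27 kN·m.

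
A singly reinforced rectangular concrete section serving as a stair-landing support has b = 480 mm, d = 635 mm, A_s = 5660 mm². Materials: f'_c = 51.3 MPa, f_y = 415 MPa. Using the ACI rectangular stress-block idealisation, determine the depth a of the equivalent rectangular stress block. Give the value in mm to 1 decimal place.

a ≈ 112.2 mm

T = A_s f_y = 5660 × 415 = 2348900 N = 2348.9 kN.
Setting C = 0.85 f'_c a b equal to T: a = 2348900/(0.85 × 51.3 × 480) = 112.2 mm.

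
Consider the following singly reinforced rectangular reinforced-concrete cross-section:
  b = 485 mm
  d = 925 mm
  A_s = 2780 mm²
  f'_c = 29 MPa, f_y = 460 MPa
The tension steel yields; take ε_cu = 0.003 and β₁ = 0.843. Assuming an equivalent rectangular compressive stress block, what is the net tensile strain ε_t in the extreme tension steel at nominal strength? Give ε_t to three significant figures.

a = A_s f_y/(0.85 f'_c b) = 106.97 mm.
β₁ = 0.843, so c = a/β₁ = 106.97/0.843 = 126.89 mm.
From the linear strain diagram with ε_cu = 0.003: ε_t = 0.003 (d − c)/c = 0.003 × (925 − 126.89)/126.89 = 0.0189.
Since ε_t ≥ 0.005, the section is tension-controlled.

ε_t ≈ 0.0189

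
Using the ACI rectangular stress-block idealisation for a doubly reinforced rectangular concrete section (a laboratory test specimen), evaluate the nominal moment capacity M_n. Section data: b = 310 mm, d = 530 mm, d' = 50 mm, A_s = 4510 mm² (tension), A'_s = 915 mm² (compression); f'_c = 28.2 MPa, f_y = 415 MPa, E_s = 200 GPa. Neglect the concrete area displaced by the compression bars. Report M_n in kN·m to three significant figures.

M_n ≈ 823 kN·m

Assume both tension and compression steel yield.
Net tension couple steel: A_s − A'_s = 3595 mm².
a = (A_s − A'_s) f_y / (0.85 f'_c b) = 1491925/(0.85 × 28.2 × 310) = 200.78 mm.
c = a/β₁ = 200.78/0.849 = 236.49 mm; ε'_s = 0.003(c − d')/c = 0.0024 ≥ f_y/E_s = 0.0021, so compression steel does yield.
M_n = (A_s − A'_s) f_y (d − a/2) + A'_s f_y (d − d') = [1491925 × (530 − 100.39) + 379725 × (530 − 50)] × 10⁻⁶ = 640.95 + 182.27 = 823.22 kN·m.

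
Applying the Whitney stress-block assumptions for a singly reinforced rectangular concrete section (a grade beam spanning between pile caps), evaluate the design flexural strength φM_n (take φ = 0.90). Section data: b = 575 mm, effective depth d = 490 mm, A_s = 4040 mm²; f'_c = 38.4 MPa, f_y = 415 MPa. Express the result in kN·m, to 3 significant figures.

φM_n ≈ 672 kN·m

T = A_s f_y = 4040 × 415 = 1676600 N = 1676.6 kN.
From C = T: a = T/(0.85 f'_c b) = 1676600/(0.85 × 38.4 × 575) = 89.33 mm.
M_n = T(d − a/2) = 1676.6 kN × (490 − 44.665) mm = 746.65 kN·m.
φM_n = 0.90 × 746.65 = 671.99 kN·m.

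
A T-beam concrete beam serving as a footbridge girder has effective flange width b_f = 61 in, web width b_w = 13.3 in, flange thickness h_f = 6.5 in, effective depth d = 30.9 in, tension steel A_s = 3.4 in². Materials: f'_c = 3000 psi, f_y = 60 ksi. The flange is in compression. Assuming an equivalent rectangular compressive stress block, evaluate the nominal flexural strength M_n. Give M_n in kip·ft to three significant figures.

Tension: T = A_s f_y = 3.4 × 60 = 204 kips.
Try a within the flange: a = T/(0.85 f'_c b_f) = 204/(0.85 × 3 × 61) = 1.311 in.
Since a = 1.311 ≤ h_f = 6.5 in, the stress block lies entirely in the flange; analyse as a rectangular beam of width b_f.
M_n = T(d − a/2) = 204 × (30.9 − 0.6555) = 6169.9 kip·in.
M_n = 6169.9/12 = 514.16 kip·ft.

M_n ≈ 514 kip·ft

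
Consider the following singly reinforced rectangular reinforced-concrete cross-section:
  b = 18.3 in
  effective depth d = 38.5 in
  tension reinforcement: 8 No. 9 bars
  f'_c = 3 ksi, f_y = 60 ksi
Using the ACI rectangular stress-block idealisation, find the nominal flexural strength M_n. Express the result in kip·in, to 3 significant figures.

A_s = 8 × 1 = 8 in².
T = A_s f_y = 8 × 60 = 480 kips.
a = T/(0.85 f'_c b) = 480/(0.85 × 3 × 18.3) = 10.286 in.
M_n = T(d − a/2) = 480 × (38.5 − 5.143) = 16011.4 kip·in.

M_n ≈ 16000 kip·in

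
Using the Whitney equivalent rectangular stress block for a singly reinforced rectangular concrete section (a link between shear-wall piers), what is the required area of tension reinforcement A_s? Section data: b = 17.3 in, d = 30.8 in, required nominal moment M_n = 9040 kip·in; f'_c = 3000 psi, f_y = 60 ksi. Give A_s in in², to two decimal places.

A_s ≈ 5.58 in²

From M_n = 0.85 f'_c a b (d − a/2):
a = d − √(d² − 2M_n/(0.85 f'_c b)) = 30.8 − √(30.8² − 2 × 9040/(0.85 × 3 × 17.3)) = 7.588 in.
A_s = 0.85 f'_c a b / f_y = 0.85 × 3 × 7.588 × 17.3 / 60 = 5.579 in².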